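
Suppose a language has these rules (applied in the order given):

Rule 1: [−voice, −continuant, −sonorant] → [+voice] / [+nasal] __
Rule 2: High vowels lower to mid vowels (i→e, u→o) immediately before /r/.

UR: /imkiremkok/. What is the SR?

imgeremgok

Rule 1 (post-nasal voicing): /k/ is a voiceless stop immediately after the nasal /m/, so it voices to [g]. /k/ is a voiceless stop immediately after the nasal /m/, so it voices to [g]. /imkiremkok/ → imgiremgok.
Rule 2 (pre-rhotic lowering): /i/ is a high vowel immediately before /r/, so it lowers to [e]. /imgiremgok/ → imgeremgok.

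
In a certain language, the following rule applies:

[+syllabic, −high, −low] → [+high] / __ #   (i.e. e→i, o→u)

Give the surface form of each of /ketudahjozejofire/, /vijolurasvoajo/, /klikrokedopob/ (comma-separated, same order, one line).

ketudahjozejofiri, vijolurasvoaju, klikrokedopob

/ketudahjozejofire/: /e/ is a mid vowel in word-final position, so it raises to [i]. → [ketudahjozejofiri].
/vijolurasvoajo/: /o/ is a mid vowel in word-final position, so it raises to [u]. → [vijolurasvoaju].
/klikrokedopob/: the rule's environment is not met; surfaces unchanged as [klikrokedopob].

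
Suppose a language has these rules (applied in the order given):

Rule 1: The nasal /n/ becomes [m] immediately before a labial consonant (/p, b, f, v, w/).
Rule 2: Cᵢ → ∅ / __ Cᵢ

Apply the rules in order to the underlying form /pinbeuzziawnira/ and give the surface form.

pimbeuziawnira

Rule 1 (nasal place assimilation): /n/ precedes the labial consonant /b/, so it assimilates in place to [m]. /pinbeuzziawnira/ → pimbeuzziawnira.
Rule 2 (degemination): /zz/ is a geminate; the first /z/ deletes. /pimbeuzziawnira/ → pimbeuziawnira.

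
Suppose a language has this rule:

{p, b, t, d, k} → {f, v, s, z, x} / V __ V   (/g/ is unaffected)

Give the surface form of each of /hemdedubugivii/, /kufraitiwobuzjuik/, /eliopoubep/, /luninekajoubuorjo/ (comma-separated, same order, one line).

hemdezuvugivii, kufraisiwovuzjuik, eliofouvep, luninexajouvuorjo

/hemdedubugivii/: /d/ is a stop between vowels /e/ and /u/, so it spirantizes to the fricative [z]. /b/ is a stop between vowels /u/ and /u/, so it spirantizes to the fricative [v]. → [hemdezuvugivii].
/kufraitiwobuzjuik/: /t/ is a stop between vowels /i/ and /i/, so it spirantizes to the fricative [s]. /b/ is a stop between vowels /o/ and /u/, so it spirantizes to the fricative [v]. → [kufraisiwovuzjuik].
/eliopoubep/: /p/ is a stop between vowels /o/ and /o/, so it spirantizes to the fricative [f]. /b/ is a stop between vowels /u/ and /e/, so it spirantizes to the fricative [v]. → [eliofouvep].
/luninekajoubuorjo/: /k/ is a stop between vowels /e/ and /a/, so it spirantizes to the fricative [x]. /b/ is a stop between vowels /u/ and /u/, so it spirantizes to the fricative [v]. → [luninexajouvuorjo].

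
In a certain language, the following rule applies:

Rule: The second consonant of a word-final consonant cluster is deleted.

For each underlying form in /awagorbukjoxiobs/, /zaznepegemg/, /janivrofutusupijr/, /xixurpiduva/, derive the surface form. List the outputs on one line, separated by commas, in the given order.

/awagorbukjoxiobs/: /s/ is the second consonant of a word-final cluster /bs/, so it deletes. → [awagorbukjoxiob].
/zaznepegemg/: /g/ is the second consonant of a word-final cluster /mg/, so it deletes. → [zaznepegem].
/janivrofutusupijr/: /r/ is the second consonant of a word-final cluster /jr/, so it deletes. → [janivrofutusupij].
/xixurpiduva/: the rule's environment is not met; surfaces unchanged as [xixurpiduva].

awagorbukjoxiob, zaznepegem, janivrofutusupij, xixurpiduva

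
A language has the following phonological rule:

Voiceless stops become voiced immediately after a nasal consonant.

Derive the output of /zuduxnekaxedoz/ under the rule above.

No segment of /zuduxnekaxedoz/ meets the structural description of the rule, so the form surfaces unchanged.

zuduxnekaxedoz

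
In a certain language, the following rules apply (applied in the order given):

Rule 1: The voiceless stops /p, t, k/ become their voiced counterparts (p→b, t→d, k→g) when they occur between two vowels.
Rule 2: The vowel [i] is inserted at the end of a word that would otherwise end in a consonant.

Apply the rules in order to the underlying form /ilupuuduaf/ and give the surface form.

ilubuuduafi

Rule 1 (intervocalic voicing): /p/ is a voiceless stop between vowels /u/ and /u/, so it voices to [b]. /ilupuuduaf/ → ilubuuduaf.
Rule 2 (final i-epenthesis): the form ends in the consonant /f/, so [i] is inserted word-finally. /ilubuuduaf/ → ilubuuduafi.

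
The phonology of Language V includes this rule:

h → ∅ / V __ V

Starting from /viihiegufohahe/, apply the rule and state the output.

viiiegufoae

/h/ occurs between vowels /i/ and /i/, so it deletes.
/h/ occurs between vowels /o/ and /a/, so it deletes.
/h/ occurs between vowels /a/ and /e/, so it deletes.
Surface form: [viiiegufoae].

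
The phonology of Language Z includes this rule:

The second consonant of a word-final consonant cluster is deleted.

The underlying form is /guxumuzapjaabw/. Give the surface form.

/w/ is the second consonant of a word-final cluster /bw/, so it deletes.
Surface form: [guxumuzapjaab].

guxumuzapjaab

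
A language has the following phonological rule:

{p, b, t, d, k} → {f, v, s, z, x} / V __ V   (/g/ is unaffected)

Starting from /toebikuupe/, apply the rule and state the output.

toevixuufe

Scanning /toebikuupe/: /t/ at position 1 is not in the conditioning environment; /b/ is a stop between vowels /e/ and /i/, so it spirantizes to the fricative [v]; /k/ is a stop between vowels /i/ and /u/, so it spirantizes to the fricative [x]; /p/ is a stop between vowels /u/ and /e/, so it spirantizes to the fricative [f].
Result: [toevixuufe].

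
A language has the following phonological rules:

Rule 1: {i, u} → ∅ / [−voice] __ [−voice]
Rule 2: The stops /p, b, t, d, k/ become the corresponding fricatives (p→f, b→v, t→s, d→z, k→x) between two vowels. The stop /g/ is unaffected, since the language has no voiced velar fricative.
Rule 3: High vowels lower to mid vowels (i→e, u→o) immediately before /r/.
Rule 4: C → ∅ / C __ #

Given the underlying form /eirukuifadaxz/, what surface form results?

eeruxuifazax

Rule 1 (high vowel syncope): no segment meets the environment; /eirukuifadaxz/ is unchanged.
Rule 2 (intervocalic spirantization): /k/ is a stop between vowels /u/ and /u/, so it spirantizes to the fricative [x]. /d/ is a stop between vowels /a/ and /a/, so it spirantizes to the fricative [z]. /eirukuifadaxz/ → eiruxuifazaxz.
Rule 3 (pre-rhotic lowering): /i/ is a high vowel immediately before /r/, so it lowers to [e]. /eiruxuifazaxz/ → eeruxuifazaxz.
Rule 4 (final cluster simplification): /z/ is the second consonant of a word-final cluster /xz/, so it deletes. /eeruxuifazaxz/ → eeruxuifazax.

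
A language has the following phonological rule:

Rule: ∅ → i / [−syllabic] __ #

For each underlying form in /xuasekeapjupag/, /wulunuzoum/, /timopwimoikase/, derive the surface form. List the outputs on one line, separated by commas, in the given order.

/xuasekeapjupag/: the form ends in the consonant /g/, so [i] is inserted word-finally. → [xuasekeapjupagi].
/wulunuzoum/: the form ends in the consonant /m/, so [i] is inserted word-finally. → [wulunuzoumi].
/timopwimoikase/: the rule's environment is not met; surfaces unchanged as [timopwimoikase].

xuasekeapjupagi, wulunuzoumi, timopwimoikase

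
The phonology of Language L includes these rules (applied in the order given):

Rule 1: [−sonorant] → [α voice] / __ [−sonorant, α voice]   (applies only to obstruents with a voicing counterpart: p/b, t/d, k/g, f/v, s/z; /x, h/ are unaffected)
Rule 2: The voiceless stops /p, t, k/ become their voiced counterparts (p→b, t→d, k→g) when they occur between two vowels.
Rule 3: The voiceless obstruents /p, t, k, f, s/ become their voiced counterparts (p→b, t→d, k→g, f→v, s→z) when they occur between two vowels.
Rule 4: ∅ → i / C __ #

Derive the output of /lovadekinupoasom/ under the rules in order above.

Rule 1 (regressive voicing assimilation): no segment meets the environment; /lovadekinupoasom/ is unchanged.
Rule 2 (intervocalic voicing): /k/ is a voiceless stop between vowels /e/ and /i/, so it voices to [g]. /p/ is a voiceless stop between vowels /u/ and /o/, so it voices to [b]. /lovadekinupoasom/ → lovadeginuboasom.
Rule 3 (intervocalic voicing): /s/ is a voiceless obstruent between vowels /a/ and /o/, so it voices to [z]. /lovadeginuboasom/ → lovadeginuboazom.
Rule 4 (final i-epenthesis): the form ends in the consonant /m/, so [i] is inserted word-finally. /lovadeginuboazom/ → lovadeginuboazomi.

lovadeginuboazomi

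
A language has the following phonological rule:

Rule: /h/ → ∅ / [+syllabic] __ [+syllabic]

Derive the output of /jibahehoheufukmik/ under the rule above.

jibaeoeufukmik

/h/ occurs between vowels /a/ and /e/, so it deletes.
/h/ occurs between vowels /e/ and /o/, so it deletes.
/h/ occurs between vowels /o/ and /e/, so it deletes.
Surface form: [jibaeoeufukmik].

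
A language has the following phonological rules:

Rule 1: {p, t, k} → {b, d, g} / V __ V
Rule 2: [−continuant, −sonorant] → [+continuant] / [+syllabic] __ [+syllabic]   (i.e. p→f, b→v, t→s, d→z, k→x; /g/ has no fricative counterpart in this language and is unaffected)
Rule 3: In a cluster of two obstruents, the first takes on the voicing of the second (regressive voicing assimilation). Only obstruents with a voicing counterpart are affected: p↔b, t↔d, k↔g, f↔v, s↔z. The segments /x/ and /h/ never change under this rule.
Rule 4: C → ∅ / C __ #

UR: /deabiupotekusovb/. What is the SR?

Rule 1 (intervocalic voicing): /p/ is a voiceless stop between vowels /u/ and /o/, so it voices to [b]. /t/ is a voiceless stop between vowels /o/ and /e/, so it voices to [d]. /k/ is a voiceless stop between vowels /e/ and /u/, so it voices to [g]. /deabiupotekusovb/ → deabiubodegusovb.
Rule 2 (intervocalic spirantization): /b/ is a stop between vowels /a/ and /i/, so it spirantizes to the fricative [v]. /b/ is a stop between vowels /u/ and /o/, so it spirantizes to the fricative [v]. /d/ is a stop between vowels /o/ and /e/, so it spirantizes to the fricative [z]. /deabiubodegusovb/ → deaviuvozegusovb.
Rule 3 (regressive voicing assimilation): no segment meets the environment; /deaviuvozegusovb/ is unchanged.
Rule 4 (final cluster simplification): /b/ is the second consonant of a word-final cluster /vb/, so it deletes. /deaviuvozegusovb/ → deaviuvozegusov.

deaviuvozegusov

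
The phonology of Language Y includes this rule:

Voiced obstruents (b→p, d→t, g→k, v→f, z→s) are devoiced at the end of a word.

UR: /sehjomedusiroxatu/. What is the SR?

No segment of /sehjomedusiroxatu/ meets the structural description of the rule, so the form surfaces unchanged.

sehjomedusiroxatu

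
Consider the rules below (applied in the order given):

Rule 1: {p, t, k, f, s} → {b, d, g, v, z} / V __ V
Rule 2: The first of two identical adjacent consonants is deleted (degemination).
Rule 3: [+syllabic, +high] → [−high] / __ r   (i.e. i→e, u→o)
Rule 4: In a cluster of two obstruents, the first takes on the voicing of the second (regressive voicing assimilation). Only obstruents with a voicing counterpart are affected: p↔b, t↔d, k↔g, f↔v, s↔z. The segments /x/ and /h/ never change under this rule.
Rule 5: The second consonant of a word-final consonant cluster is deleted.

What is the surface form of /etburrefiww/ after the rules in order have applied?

edboreviw

Rule 1 (intervocalic voicing): /f/ is a voiceless obstruent between vowels /e/ and /i/, so it voices to [v]. /etburrefiww/ → etburreviww.
Rule 2 (degemination): /rr/ is a geminate; the first /r/ deletes. /ww/ is a geminate; the first /w/ deletes. /etburreviww/ → etbureviw.
Rule 3 (pre-rhotic lowering): /u/ is a high vowel immediately before /r/, so it lowers to [o]. /etbureviw/ → etboreviw.
Rule 4 (regressive voicing assimilation): /t/ precedes the voiced obstruent /b/, so it voices to [d] by assimilation. /etboreviw/ → edboreviw.
Rule 5 (final cluster simplification): no segment meets the environment; /edboreviw/ is unchanged.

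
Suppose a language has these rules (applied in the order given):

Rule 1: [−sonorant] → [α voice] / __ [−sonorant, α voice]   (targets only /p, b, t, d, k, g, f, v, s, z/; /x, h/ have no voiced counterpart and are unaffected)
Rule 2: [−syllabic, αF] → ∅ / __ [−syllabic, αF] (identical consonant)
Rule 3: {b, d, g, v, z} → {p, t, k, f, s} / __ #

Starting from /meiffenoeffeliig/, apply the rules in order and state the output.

meifenoefeliik

Rule 1 (regressive voicing assimilation): no segment meets the environment; /meiffenoeffeliig/ is unchanged.
Rule 2 (degemination): /ff/ is a geminate; the first /f/ deletes. /ff/ is a geminate; the first /f/ deletes. /meiffenoeffeliig/ → meifenoefeliig.
Rule 3 (final devoicing): /g/ is a voiced obstruent in word-final position, so it devoices to [k]. /meifenoefeliig/ → meifenoefeliik.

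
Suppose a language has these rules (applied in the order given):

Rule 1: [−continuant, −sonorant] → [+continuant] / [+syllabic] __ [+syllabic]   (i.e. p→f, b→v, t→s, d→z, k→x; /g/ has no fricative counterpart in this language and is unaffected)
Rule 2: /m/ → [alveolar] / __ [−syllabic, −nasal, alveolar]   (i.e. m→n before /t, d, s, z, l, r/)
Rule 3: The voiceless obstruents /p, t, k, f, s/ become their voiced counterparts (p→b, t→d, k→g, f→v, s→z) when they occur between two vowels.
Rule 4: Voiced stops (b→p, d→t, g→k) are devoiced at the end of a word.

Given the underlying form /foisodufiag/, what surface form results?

foizozuviak

Rule 1 (intervocalic spirantization): /d/ is a stop between vowels /o/ and /u/, so it spirantizes to the fricative [z]. /foisodufiag/ → foisozufiag.
Rule 2 (nasal place assimilation): no segment meets the environment; /foisozufiag/ is unchanged.
Rule 3 (intervocalic voicing): /s/ is a voiceless obstruent between vowels /i/ and /o/, so it voices to [z]. /f/ is a voiceless obstruent between vowels /u/ and /i/, so it voices to [v]. /foisozufiag/ → foizozuviag.
Rule 4 (final devoicing): /g/ is a voiced stop in word-final position, so it devoices to [k]. /foizozuviag/ → foizozuviak.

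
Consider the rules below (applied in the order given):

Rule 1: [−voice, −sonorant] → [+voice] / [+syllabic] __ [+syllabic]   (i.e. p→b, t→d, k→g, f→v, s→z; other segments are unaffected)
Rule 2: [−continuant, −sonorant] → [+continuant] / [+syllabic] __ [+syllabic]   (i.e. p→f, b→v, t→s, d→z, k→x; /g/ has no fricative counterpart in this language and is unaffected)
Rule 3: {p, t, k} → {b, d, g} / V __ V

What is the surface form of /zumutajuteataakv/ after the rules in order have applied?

Rule 1 (intervocalic voicing): /t/ is a voiceless obstruent between vowels /u/ and /a/, so it voices to [d]. /t/ is a voiceless obstruent between vowels /u/ and /e/, so it voices to [d]. /t/ is a voiceless obstruent between vowels /a/ and /a/, so it voices to [d]. /zumutajuteataakv/ → zumudajudeadaakv.
Rule 2 (intervocalic spirantization): /d/ is a stop between vowels /u/ and /a/, so it spirantizes to the fricative [z]. /d/ is a stop between vowels /u/ and /e/, so it spirantizes to the fricative [z]. /d/ is a stop between vowels /a/ and /a/, so it spirantizes to the fricative [z]. /zumudajudeadaakv/ → zumuzajuzeazaakv.
Rule 3 (intervocalic voicing): no segment meets the environment; /zumuzajuzeazaakv/ is unchanged.

zumuzajuzeazaakv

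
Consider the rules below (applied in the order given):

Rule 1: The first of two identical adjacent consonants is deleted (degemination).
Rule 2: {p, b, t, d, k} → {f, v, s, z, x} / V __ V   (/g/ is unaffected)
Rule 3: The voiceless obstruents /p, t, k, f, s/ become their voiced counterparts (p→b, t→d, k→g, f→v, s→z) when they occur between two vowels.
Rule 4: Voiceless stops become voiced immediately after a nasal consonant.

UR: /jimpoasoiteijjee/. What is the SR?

Rule 1 (degemination): /jj/ is a geminate; the first /j/ deletes. /jimpoasoiteijjee/ → jimpoasoiteijee.
Rule 2 (intervocalic spirantization): /t/ is a stop between vowels /i/ and /e/, so it spirantizes to the fricative [s]. /jimpoasoiteijee/ → jimpoasoiseijee.
Rule 3 (intervocalic voicing): /s/ is a voiceless obstruent between vowels /a/ and /o/, so it voices to [z]. /s/ is a voiceless obstruent between vowels /i/ and /e/, so it voices to [z]. /jimpoasoiseijee/ → jimpoazoizeijee.
Rule 4 (post-nasal voicing): /p/ is a voiceless stop immediately after the nasal /m/, so it voices to [b]. /jimpoazoizeijee/ → jimboazoizeijee.

jimboazoizeijee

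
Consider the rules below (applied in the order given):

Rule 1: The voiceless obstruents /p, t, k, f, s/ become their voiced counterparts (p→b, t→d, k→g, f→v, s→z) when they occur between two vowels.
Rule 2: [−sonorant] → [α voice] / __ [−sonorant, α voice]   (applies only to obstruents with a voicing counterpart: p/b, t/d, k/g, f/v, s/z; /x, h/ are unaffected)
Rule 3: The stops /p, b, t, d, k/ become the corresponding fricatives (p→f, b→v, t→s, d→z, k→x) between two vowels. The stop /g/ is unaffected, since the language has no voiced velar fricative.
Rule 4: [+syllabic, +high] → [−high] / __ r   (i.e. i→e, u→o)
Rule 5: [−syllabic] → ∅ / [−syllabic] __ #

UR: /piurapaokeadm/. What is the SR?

pioravaogead

Rule 1 (intervocalic voicing): /p/ is a voiceless obstruent between vowels /a/ and /a/, so it voices to [b]. /k/ is a voiceless obstruent between vowels /o/ and /e/, so it voices to [g]. /piurapaokeadm/ → piurabaogeadm.
Rule 2 (regressive voicing assimilation): no segment meets the environment; /piurabaogeadm/ is unchanged.
Rule 3 (intervocalic spirantization): /b/ is a stop between vowels /a/ and /a/, so it spirantizes to the fricative [v]. /piurabaogeadm/ → piuravaogeadm.
Rule 4 (pre-rhotic lowering): /u/ is a high vowel immediately before /r/, so it lowers to [o]. /piuravaogeadm/ → pioravaogeadm.
Rule 5 (final cluster simplification): /m/ is the second consonant of a word-final cluster /dm/, so it deletes. /pioravaogeadm/ → pioravaogead.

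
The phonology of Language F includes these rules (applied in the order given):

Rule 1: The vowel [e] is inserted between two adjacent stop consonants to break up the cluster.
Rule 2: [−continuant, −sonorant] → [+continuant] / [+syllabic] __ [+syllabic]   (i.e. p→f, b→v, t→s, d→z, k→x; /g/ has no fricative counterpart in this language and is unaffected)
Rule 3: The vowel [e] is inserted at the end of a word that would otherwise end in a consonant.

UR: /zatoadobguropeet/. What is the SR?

zasoazovegurofeete

Rule 1 (stop-cluster e-epenthesis): /b/ and /g/ form a stop–stop cluster, so [e] is inserted between them. /zatoadobguropeet/ → zatoadobeguropeet.
Rule 2 (intervocalic spirantization): /t/ is a stop between vowels /a/ and /o/, so it spirantizes to the fricative [s]. /d/ is a stop between vowels /a/ and /o/, so it spirantizes to the fricative [z]. /b/ is a stop between vowels /o/ and /e/, so it spirantizes to the fricative [v]. /p/ is a stop between vowels /o/ and /e/, so it spirantizes to the fricative [f]. /zatoadobeguropeet/ → zasoazovegurofeet.
Rule 3 (final e-epenthesis): the form ends in the consonant /t/, so [e] is inserted word-finally. /zasoazovegurofeet/ → zasoazovegurofeete.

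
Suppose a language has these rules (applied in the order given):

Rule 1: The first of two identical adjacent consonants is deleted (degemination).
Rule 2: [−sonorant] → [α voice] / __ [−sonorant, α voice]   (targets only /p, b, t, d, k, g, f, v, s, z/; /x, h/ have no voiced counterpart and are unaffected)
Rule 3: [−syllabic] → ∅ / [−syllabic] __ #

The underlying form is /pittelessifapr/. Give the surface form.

Rule 1 (degemination): /tt/ is a geminate; the first /t/ deletes. /ss/ is a geminate; the first /s/ deletes. /pittelessifapr/ → pitelesifapr.
Rule 2 (regressive voicing assimilation): no segment meets the environment; /pitelesifapr/ is unchanged.
Rule 3 (final cluster simplification): /r/ is the second consonant of a word-final cluster /pr/, so it deletes. /pitelesifapr/ → pitelesifap.

pitelesifap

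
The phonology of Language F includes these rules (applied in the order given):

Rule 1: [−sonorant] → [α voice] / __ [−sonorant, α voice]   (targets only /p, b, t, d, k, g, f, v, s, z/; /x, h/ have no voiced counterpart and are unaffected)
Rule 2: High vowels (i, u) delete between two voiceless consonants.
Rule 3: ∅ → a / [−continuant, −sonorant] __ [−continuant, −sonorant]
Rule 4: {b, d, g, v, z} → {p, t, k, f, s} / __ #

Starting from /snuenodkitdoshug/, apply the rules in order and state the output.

snuenotakidadoshuk

Rule 1 (regressive voicing assimilation): /d/ precedes the voiceless obstruent /k/, so it devoices to [t] by assimilation. /t/ precedes the voiced obstruent /d/, so it voices to [d] by assimilation. /snuenodkitdoshug/ → snuenotkiddoshug.
Rule 2 (high vowel syncope): no segment meets the environment; /snuenotkiddoshug/ is unchanged.
Rule 3 (stop-cluster a-epenthesis): /t/ and /k/ form a stop–stop cluster, so [a] is inserted between them. /d/ and /d/ form a stop–stop cluster, so [a] is inserted between them. /snuenotkiddoshug/ → snuenotakidadoshug.
Rule 4 (final devoicing): /g/ is a voiced obstruent in word-final position, so it devoices to [k]. /snuenotakidadoshug/ → snuenotakidadoshuk.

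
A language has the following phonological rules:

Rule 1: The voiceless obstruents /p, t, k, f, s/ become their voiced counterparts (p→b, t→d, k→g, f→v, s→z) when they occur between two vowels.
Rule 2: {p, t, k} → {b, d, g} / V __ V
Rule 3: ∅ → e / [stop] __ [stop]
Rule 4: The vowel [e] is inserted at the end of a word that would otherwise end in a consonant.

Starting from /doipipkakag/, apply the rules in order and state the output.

Rule 1 (intervocalic voicing): /p/ is a voiceless obstruent between vowels /i/ and /i/, so it voices to [b]. /k/ is a voiceless obstruent between vowels /a/ and /a/, so it voices to [g]. /doipipkakag/ → doibipkagag.
Rule 2 (intervocalic voicing): no segment meets the environment; /doibipkagag/ is unchanged.
Rule 3 (stop-cluster e-epenthesis): /p/ and /k/ form a stop–stop cluster, so [e] is inserted between them. /doibipkagag/ → doibipekagag.
Rule 4 (final e-epenthesis): the form ends in the consonant /g/, so [e] is inserted word-finally. /doibipekagag/ → doibipekagage.

doibipekagage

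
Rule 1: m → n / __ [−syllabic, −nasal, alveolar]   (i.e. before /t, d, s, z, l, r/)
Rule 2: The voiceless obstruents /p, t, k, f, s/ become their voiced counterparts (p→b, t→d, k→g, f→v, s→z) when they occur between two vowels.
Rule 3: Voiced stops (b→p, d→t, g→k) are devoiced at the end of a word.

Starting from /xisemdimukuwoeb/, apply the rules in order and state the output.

xizendimuguwoep

Rule 1 (nasal place assimilation): /m/ precedes the alveolar consonant /d/, so it assimilates in place to [n]. /xisemdimukuwoeb/ → xisendimukuwoeb.
Rule 2 (intervocalic voicing): /s/ is a voiceless obstruent between vowels /i/ and /e/, so it voices to [z]. /k/ is a voiceless obstruent between vowels /u/ and /u/, so it voices to [g]. /xisendimukuwoeb/ → xizendimuguwoeb.
Rule 3 (final devoicing): /b/ is a voiced stop in word-final position, so it devoices to [p]. /xizendimuguwoeb/ → xizendimuguwoep.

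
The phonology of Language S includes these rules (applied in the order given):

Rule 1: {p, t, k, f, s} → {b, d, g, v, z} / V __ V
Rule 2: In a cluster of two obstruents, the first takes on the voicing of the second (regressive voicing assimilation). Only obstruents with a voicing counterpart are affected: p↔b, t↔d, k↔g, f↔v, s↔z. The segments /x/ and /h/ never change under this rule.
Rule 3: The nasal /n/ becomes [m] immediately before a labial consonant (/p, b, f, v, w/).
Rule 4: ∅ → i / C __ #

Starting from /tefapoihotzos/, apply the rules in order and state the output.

Rule 1 (intervocalic voicing): /f/ is a voiceless obstruent between vowels /e/ and /a/, so it voices to [v]. /p/ is a voiceless obstruent between vowels /a/ and /o/, so it voices to [b]. /tefapoihotzos/ → tevaboihotzos.
Rule 2 (regressive voicing assimilation): /t/ precedes the voiced obstruent /z/, so it voices to [d] by assimilation. /tevaboihotzos/ → tevaboihodzos.
Rule 3 (nasal place assimilation): no segment meets the environment; /tevaboihodzos/ is unchanged.
Rule 4 (final i-epenthesis): the form ends in the consonant /s/, so [i] is inserted word-finally. /tevaboihodzos/ → tevaboihodzosi.

tevaboihodzosi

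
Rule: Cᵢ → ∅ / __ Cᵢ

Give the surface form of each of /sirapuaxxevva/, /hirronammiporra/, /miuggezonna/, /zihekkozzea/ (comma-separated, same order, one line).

sirapuaxeva, hironamipora, miugezona, zihekozea

/sirapuaxxevva/: /xx/ is a geminate; the first /x/ deletes. /vv/ is a geminate; the first /v/ deletes. → [sirapuaxeva].
/hirronammiporra/: /rr/ is a geminate; the first /r/ deletes. /mm/ is a geminate; the first /m/ deletes. /rr/ is a geminate; the first /r/ deletes. → [hironamipora].
/miuggezonna/: /gg/ is a geminate; the first /g/ deletes. /nn/ is a geminate; the first /n/ deletes. → [miugezona].
/zihekkozzea/: /kk/ is a geminate; the first /k/ deletes. /zz/ is a geminate; the first /z/ deletes. → [zihekozea].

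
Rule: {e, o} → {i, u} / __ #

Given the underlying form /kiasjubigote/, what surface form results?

/e/ is a mid vowel in word-final position, so it raises to [i].
Surface form: [kiasjubigoti].

kiasjubigoti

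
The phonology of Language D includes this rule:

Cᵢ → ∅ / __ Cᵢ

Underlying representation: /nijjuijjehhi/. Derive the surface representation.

/jj/ is a geminate; the first /j/ deletes.
/jj/ is a geminate; the first /j/ deletes.
/hh/ is a geminate; the first /h/ deletes.
The other instances of /n/, /j/, /h/ do not occur in the required environment and remain unchanged.
Surface form: [nijuijehi].

nijuijehi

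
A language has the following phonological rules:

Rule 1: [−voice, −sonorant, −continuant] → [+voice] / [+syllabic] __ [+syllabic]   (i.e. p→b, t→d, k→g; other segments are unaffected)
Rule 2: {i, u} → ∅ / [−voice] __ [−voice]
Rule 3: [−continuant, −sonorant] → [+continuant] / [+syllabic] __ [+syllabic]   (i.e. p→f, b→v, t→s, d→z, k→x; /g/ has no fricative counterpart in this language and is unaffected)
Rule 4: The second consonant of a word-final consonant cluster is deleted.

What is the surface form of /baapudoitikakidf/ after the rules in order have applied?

Rule 1 (intervocalic voicing): /p/ is a voiceless stop between vowels /a/ and /u/, so it voices to [b]. /t/ is a voiceless stop between vowels /i/ and /i/, so it voices to [d]. /k/ is a voiceless stop between vowels /i/ and /a/, so it voices to [g]. /k/ is a voiceless stop between vowels /a/ and /i/, so it voices to [g]. /baapudoitikakidf/ → baabudoidigagidf.
Rule 2 (high vowel syncope): no segment meets the environment; /baabudoidigagidf/ is unchanged.
Rule 3 (intervocalic spirantization): /b/ is a stop between vowels /a/ and /u/, so it spirantizes to the fricative [v]. /d/ is a stop between vowels /u/ and /o/, so it spirantizes to the fricative [z]. /d/ is a stop between vowels /i/ and /i/, so it spirantizes to the fricative [z]. /baabudoidigagidf/ → baavuzoizigagidf.
Rule 4 (final cluster simplification): /f/ is the second consonant of a word-final cluster /df/, so it deletes. /baavuzoizigagidf/ → baavuzoizigagid.

baavuzoizigagid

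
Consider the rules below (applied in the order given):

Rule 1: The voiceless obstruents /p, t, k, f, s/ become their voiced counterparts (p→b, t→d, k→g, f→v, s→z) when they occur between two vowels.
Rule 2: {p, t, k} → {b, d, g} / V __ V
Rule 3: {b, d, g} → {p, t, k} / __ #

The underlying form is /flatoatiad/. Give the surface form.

Rule 1 (intervocalic voicing): /t/ is a voiceless obstruent between vowels /a/ and /o/, so it voices to [d]. /t/ is a voiceless obstruent between vowels /a/ and /i/, so it voices to [d]. /flatoatiad/ → fladoadiad.
Rule 2 (intervocalic voicing): no segment meets the environment; /fladoadiad/ is unchanged.
Rule 3 (final devoicing): /d/ is a voiced stop in word-final position, so it devoices to [t]. /fladoadiad/ → fladoadiat.

fladoadiat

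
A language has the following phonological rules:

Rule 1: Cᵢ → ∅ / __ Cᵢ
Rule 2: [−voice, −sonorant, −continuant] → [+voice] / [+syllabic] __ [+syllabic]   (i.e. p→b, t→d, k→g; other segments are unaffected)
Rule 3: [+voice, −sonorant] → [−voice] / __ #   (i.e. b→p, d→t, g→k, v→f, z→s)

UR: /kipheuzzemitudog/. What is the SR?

kipheuzemidudok

Rule 1 (degemination): /zz/ is a geminate; the first /z/ deletes. /kipheuzzemitudog/ → kipheuzemitudog.
Rule 2 (intervocalic voicing): /t/ is a voiceless stop between vowels /i/ and /u/, so it voices to [d]. /kipheuzemitudog/ → kipheuzemidudog.
Rule 3 (final devoicing): /g/ is a voiced obstruent in word-final position, so it devoices to [k]. /kipheuzemidudog/ → kipheuzemidudok.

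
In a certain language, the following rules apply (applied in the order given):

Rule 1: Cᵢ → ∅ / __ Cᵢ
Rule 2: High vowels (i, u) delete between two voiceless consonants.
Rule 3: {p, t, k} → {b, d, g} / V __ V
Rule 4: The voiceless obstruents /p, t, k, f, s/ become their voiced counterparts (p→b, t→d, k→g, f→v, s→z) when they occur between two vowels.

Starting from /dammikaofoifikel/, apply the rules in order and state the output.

damigaovoifkel

Rule 1 (degemination): /mm/ is a geminate; the first /m/ deletes. /dammikaofoifikel/ → damikaofoifikel.
Rule 2 (high vowel syncope): /i/ is a high vowel flanked by voiceless consonants /f/ and /k/, so it deletes. /damikaofoifikel/ → damikaofoifkel.
Rule 3 (intervocalic voicing): /k/ is a voiceless stop between vowels /i/ and /a/, so it voices to [g]. /damikaofoifkel/ → damigaofoifkel.
Rule 4 (intervocalic voicing): /f/ is a voiceless obstruent between vowels /o/ and /o/, so it voices to [v]. /damigaofoifkel/ → damigaovoifkel.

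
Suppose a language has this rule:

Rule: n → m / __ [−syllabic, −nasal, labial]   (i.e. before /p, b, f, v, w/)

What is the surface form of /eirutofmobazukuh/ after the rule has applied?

eirutofmobazukuh

No segment of /eirutofmobazukuh/ meets the structural description of the rule, so the form surfaces unchanged.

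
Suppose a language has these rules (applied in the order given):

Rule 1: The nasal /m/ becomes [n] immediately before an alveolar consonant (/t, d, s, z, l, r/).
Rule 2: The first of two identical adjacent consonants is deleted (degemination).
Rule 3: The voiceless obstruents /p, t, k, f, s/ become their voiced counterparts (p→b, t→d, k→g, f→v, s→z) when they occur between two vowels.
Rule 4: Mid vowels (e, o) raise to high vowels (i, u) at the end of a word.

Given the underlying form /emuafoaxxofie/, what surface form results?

emuavoaxovii

Rule 1 (nasal place assimilation): no segment meets the environment; /emuafoaxxofie/ is unchanged.
Rule 2 (degemination): /xx/ is a geminate; the first /x/ deletes. /emuafoaxxofie/ → emuafoaxofie.
Rule 3 (intervocalic voicing): /f/ is a voiceless obstruent between vowels /a/ and /o/, so it voices to [v]. /f/ is a voiceless obstruent between vowels /o/ and /i/, so it voices to [v]. /emuafoaxofie/ → emuavoaxovie.
Rule 4 (final vowel raising): /e/ is a mid vowel in word-final position, so it raises to [i]. /emuavoaxovie/ → emuavoaxovii.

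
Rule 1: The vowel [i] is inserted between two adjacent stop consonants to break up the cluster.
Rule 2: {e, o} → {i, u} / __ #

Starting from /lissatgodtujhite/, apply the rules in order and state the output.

Rule 1 (stop-cluster i-epenthesis): /t/ and /g/ form a stop–stop cluster, so [i] is inserted between them. /d/ and /t/ form a stop–stop cluster, so [i] is inserted between them. /lissatgodtujhite/ → lissatigoditujhite.
Rule 2 (final vowel raising): /e/ is a mid vowel in word-final position, so it raises to [i]. /lissatigoditujhite/ → lissatigoditujhiti.

lissatigoditujhiti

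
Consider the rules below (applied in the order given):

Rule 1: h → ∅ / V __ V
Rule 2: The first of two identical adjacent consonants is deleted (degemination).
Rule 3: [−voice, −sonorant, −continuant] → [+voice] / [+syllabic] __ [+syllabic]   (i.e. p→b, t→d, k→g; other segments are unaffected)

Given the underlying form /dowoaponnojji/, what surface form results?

Rule 1 (intervocalic h-deletion): no segment meets the environment; /dowoaponnojji/ is unchanged.
Rule 2 (degemination): /nn/ is a geminate; the first /n/ deletes. /jj/ is a geminate; the first /j/ deletes. /dowoaponnojji/ → dowoaponoji.
Rule 3 (intervocalic voicing): /p/ is a voiceless stop between vowels /a/ and /o/, so it voices to [b]. /dowoaponoji/ → dowoabonoji.

dowoabonoji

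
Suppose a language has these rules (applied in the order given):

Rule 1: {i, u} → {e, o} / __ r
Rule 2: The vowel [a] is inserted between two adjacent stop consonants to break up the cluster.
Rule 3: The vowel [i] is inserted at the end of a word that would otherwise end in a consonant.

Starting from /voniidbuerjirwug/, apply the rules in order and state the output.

voniidabuerjerwugi

Rule 1 (pre-rhotic lowering): /i/ is a high vowel immediately before /r/, so it lowers to [e]. /voniidbuerjirwug/ → voniidbuerjerwug.
Rule 2 (stop-cluster a-epenthesis): /d/ and /b/ form a stop–stop cluster, so [a] is inserted between them. /voniidbuerjerwug/ → voniidabuerjerwug.
Rule 3 (final i-epenthesis): the form ends in the consonant /g/, so [i] is inserted word-finally. /voniidabuerjerwug/ → voniidabuerjerwugi.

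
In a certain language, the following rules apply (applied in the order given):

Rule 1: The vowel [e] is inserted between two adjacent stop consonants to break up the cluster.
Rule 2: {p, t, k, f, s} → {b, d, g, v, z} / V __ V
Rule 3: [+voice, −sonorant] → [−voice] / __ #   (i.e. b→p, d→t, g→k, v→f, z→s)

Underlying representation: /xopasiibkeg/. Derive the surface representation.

Rule 1 (stop-cluster e-epenthesis): /b/ and /k/ form a stop–stop cluster, so [e] is inserted between them. /xopasiibkeg/ → xopasiibekeg.
Rule 2 (intervocalic voicing): /p/ is a voiceless obstruent between vowels /o/ and /a/, so it voices to [b]. /s/ is a voiceless obstruent between vowels /a/ and /i/, so it voices to [z]. /k/ is a voiceless obstruent between vowels /e/ and /e/, so it voices to [g]. /xopasiibekeg/ → xobaziibegeg.
Rule 3 (final devoicing): /g/ is a voiced obstruent in word-final position, so it devoices to [k]. /xobaziibegeg/ → xobaziibegek.

xobaziibegek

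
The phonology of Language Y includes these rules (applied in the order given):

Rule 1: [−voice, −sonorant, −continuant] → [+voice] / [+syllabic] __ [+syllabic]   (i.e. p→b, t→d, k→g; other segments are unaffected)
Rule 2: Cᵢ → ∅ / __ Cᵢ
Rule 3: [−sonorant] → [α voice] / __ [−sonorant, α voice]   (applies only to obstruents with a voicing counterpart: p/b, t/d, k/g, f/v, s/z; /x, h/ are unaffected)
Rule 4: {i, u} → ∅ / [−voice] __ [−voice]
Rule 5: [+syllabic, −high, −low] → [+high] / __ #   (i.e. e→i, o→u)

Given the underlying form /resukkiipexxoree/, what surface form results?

Rule 1 (intervocalic voicing): /p/ is a voiceless stop between vowels /i/ and /e/, so it voices to [b]. /resukkiipexxoree/ → resukkiibexxoree.
Rule 2 (degemination): /kk/ is a geminate; the first /k/ deletes. /xx/ is a geminate; the first /x/ deletes. /resukkiibexxoree/ → resukiibexoree.
Rule 3 (regressive voicing assimilation): no segment meets the environment; /resukiibexoree/ is unchanged.
Rule 4 (high vowel syncope): /u/ is a high vowel flanked by voiceless consonants /s/ and /k/, so it deletes. /resukiibexoree/ → reskiibexoree.
Rule 5 (final vowel raising): /e/ is a mid vowel in word-final position, so it raises to [i]. /reskiibexoree/ → reskiibexorei.

reskiibexorei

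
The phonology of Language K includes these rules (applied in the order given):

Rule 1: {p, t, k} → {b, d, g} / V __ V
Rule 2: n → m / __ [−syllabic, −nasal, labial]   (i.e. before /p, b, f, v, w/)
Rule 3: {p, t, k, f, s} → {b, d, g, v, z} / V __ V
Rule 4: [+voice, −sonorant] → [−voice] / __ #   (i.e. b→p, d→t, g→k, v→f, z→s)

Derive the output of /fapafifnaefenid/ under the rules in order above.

fabavifnaevenit

Rule 1 (intervocalic voicing): /p/ is a voiceless stop between vowels /a/ and /a/, so it voices to [b]. /fapafifnaefenid/ → fabafifnaefenid.
Rule 2 (nasal place assimilation): no segment meets the environment; /fabafifnaefenid/ is unchanged.
Rule 3 (intervocalic voicing): /f/ is a voiceless obstruent between vowels /a/ and /i/, so it voices to [v]. /f/ is a voiceless obstruent between vowels /e/ and /e/, so it voices to [v]. /fabafifnaefenid/ → fabavifnaevenid.
Rule 4 (final devoicing): /d/ is a voiced obstruent in word-final position, so it devoices to [t]. /fabavifnaevenid/ → fabavifnaevenit.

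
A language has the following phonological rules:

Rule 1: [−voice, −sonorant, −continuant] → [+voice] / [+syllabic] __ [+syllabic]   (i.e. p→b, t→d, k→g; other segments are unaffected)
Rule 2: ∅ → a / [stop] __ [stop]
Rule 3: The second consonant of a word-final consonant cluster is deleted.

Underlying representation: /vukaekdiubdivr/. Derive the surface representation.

Rule 1 (intervocalic voicing): /k/ is a voiceless stop between vowels /u/ and /a/, so it voices to [g]. /vukaekdiubdivr/ → vugaekdiubdivr.
Rule 2 (stop-cluster a-epenthesis): /k/ and /d/ form a stop–stop cluster, so [a] is inserted between them. /b/ and /d/ form a stop–stop cluster, so [a] is inserted between them. /vugaekdiubdivr/ → vugaekadiubadivr.
Rule 3 (final cluster simplification): /r/ is the second consonant of a word-final cluster /vr/, so it deletes. /vugaekadiubadivr/ → vugaekadiubadiv.

vugaekadiubadiv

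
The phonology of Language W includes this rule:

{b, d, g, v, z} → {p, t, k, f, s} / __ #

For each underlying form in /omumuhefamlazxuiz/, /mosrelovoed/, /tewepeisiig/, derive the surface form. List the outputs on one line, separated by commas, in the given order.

/omumuhefamlazxuiz/: /z/ is a voiced obstruent in word-final position, so it devoices to [s]. → [omumuhefamlazxuis].
/mosrelovoed/: /d/ is a voiced obstruent in word-final position, so it devoices to [t]. → [mosrelovoet].
/tewepeisiig/: /g/ is a voiced obstruent in word-final position, so it devoices to [k]. → [tewepeisiik].

omumuhefamlazxuis, mosrelovoet, tewepeisiik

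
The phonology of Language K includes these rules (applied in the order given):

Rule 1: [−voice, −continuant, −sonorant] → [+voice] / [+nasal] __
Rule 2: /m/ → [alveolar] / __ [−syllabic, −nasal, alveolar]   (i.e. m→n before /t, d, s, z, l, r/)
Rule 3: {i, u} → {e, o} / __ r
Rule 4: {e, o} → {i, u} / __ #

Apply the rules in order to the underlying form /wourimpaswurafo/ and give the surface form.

woorimbasworafu

Rule 1 (post-nasal voicing): /p/ is a voiceless stop immediately after the nasal /m/, so it voices to [b]. /wourimpaswurafo/ → wourimbaswurafo.
Rule 2 (nasal place assimilation): no segment meets the environment; /wourimbaswurafo/ is unchanged.
Rule 3 (pre-rhotic lowering): /u/ is a high vowel immediately before /r/, so it lowers to [o]. /u/ is a high vowel immediately before /r/, so it lowers to [o]. /wourimbaswurafo/ → woorimbasworafo.
Rule 4 (final vowel raising): /o/ is a mid vowel in word-final position, so it raises to [u]. /woorimbasworafo/ → woorimbasworafu.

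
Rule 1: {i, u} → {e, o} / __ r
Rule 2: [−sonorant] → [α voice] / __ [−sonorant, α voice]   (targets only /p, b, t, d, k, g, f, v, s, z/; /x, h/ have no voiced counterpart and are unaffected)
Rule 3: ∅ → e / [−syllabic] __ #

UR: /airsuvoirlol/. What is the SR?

Rule 1 (pre-rhotic lowering): /i/ is a high vowel immediately before /r/, so it lowers to [e]. /i/ is a high vowel immediately before /r/, so it lowers to [e]. /airsuvoirlol/ → aersuvoerlol.
Rule 2 (regressive voicing assimilation): no segment meets the environment; /aersuvoerlol/ is unchanged.
Rule 3 (final e-epenthesis): the form ends in the consonant /l/, so [e] is inserted word-finally. /aersuvoerlol/ → aersuvoerlole.

aersuvoerlole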